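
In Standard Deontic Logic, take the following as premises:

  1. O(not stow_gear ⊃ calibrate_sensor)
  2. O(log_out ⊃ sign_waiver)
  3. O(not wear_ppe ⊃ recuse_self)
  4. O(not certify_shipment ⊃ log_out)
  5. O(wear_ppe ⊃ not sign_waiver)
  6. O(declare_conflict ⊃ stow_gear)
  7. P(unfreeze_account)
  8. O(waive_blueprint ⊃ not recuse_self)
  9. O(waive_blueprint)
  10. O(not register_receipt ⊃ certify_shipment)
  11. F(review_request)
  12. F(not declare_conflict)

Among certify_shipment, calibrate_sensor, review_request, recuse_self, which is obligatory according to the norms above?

certify_shipment

From premise 9 we have O(waive_blueprint).
Premise 8 is O(waive_blueprint ⊃ not recuse_self); since O(waive_blueprint), deontic closure gives O(not recuse_self).
The contrapositive of premise 3 (O(not wear_ppe ⊃ recuse_self)) is O(not recuse_self ⊃ wear_ppe), and O(not recuse_self) is already established, so O(wear_ppe).
With premise 5, O(wear_ppe ⊃ not sign_waiver), the K-axiom yields O(not sign_waiver).
Premise 2 is O(log_out ⊃ sign_waiver); contrapositively O(not sign_waiver ⊃ not log_out). Since O(not sign_waiver) holds, K gives O(not log_out).
The contrapositive of premise 4 (O(not certify_shipment ⊃ log_out)) is O(not log_out ⊃ certify_shipment), and O(not log_out) is already established, so O(certify_shipment).
So O(certify_shipment) holds — certify_shipment is obligatory. None of the other listed options is made obligatory by any chain of premises.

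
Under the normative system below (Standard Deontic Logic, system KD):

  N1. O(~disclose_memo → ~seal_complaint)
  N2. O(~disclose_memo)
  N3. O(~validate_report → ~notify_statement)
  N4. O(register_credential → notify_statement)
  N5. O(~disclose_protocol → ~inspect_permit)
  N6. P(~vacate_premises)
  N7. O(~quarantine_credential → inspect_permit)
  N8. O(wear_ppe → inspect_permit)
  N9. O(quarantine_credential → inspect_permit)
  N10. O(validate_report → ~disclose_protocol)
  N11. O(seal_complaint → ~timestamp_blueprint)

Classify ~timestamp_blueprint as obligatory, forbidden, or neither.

Premise 11 is O(seal_complaint → ~timestamp_blueprint), but O(seal_complaint) is not derivable from the premises, so it does not yield O(~timestamp_blueprint).
No premise or chain of K-axiom applications forces O(~timestamp_blueprint), and none forces O(timestamp_blueprint). So ~timestamp_blueprint is neither obligatory nor forbidden under these norms.

Neither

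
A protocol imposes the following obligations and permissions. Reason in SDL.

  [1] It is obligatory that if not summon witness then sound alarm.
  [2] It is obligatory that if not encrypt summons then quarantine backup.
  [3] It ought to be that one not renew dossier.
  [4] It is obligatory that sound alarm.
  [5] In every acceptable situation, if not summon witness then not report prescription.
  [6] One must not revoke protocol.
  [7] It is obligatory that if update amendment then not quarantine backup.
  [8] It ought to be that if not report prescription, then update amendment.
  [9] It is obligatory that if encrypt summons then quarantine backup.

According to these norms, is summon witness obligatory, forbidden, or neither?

Obligatory

Premises 9 and 2 are O(encrypt_summons → quarantine_backup) and O(¬encrypt_summons → quarantine_backup); every ideal world satisfies encrypt_summons or ¬encrypt_summons, so in either case quarantine_backup holds — hence O(quarantine_backup).
The contrapositive of premise 7 (O(update_amendment → ¬quarantine_backup)) is O(quarantine_backup → ¬update_amendment), and O(quarantine_backup) is already established, so O(¬update_amendment).
Premise 8 is O(¬report_prescription → update_amendment); contrapositively O(¬update_amendment → report_prescription). Since O(¬update_amendment) holds, K gives O(report_prescription).
Premise 5 is O(¬summon_witness → ¬report_prescription); contrapositively O(report_prescription → summon_witness). Since O(report_prescription) holds, K gives O(summon_witness).
Premises 1, 3, 4, 6 do not contribute to this derivation.
Hence summon_witness is obligatory.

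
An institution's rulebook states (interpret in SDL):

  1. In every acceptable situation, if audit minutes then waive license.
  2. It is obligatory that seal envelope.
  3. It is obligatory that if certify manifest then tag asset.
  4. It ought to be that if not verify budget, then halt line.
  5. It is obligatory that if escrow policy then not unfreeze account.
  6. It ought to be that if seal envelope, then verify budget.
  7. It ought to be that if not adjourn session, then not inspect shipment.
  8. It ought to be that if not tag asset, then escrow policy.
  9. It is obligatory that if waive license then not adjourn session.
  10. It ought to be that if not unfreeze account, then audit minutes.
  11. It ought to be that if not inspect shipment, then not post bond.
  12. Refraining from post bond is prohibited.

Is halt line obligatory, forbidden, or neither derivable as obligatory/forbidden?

Premise 4 is O(¬verify_budget → halt_line), but O(¬verify_budget) is not derivable from the premises, so it does not yield O(halt_line).
No premise or chain of K-axiom applications forces O(halt_line), and none forces O(¬halt_line). So halt_line is neither obligatory nor forbidden under these norms.

Neither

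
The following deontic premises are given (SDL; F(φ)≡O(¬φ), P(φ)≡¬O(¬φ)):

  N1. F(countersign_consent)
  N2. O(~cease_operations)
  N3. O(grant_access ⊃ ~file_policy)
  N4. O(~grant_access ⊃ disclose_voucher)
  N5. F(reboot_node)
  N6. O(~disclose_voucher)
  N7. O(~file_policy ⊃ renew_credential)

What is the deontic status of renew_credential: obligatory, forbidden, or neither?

Premise 6 states O(~disclose_voucher) outright.
Premise 4, O(~grant_access ⊃ disclose_voucher), contraposes to O(~disclose_voucher ⊃ grant_access); with O(~disclose_voucher) we get O(grant_access).
With premise 3, O(grant_access ⊃ ~file_policy), the K-axiom yields O(~file_policy).
Applying K to premise 7 (O(~file_policy ⊃ renew_credential)) and O(~file_policy) yields O(renew_credential).
Premises 1, 2, 5 do not contribute to this derivation.
Hence renew_credential is obligatory.

Obligatory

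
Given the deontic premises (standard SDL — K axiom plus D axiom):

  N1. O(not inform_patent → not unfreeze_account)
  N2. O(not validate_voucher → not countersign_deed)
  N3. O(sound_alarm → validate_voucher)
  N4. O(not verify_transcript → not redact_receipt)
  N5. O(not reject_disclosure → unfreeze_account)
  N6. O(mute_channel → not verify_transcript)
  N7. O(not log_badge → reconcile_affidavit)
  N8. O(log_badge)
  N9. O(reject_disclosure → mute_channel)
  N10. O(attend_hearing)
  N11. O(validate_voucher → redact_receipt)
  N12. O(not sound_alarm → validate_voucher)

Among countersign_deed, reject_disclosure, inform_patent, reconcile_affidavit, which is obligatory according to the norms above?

Premises 3 and 12 are O(sound_alarm → validate_voucher) and O(not sound_alarm → validate_voucher); every ideal world satisfies sound_alarm or not sound_alarm, so in either case validate_voucher holds — hence O(validate_voucher).
With premise 11, O(validate_voucher → redact_receipt), the K-axiom yields O(redact_receipt).
Premise 4, O(not verify_transcript → not redact_receipt), contraposes to O(redact_receipt → verify_transcript); with O(redact_receipt) we get O(verify_transcript).
The contrapositive of premise 6 (O(mute_channel → not verify_transcript)) is O(verify_transcript → not mute_channel), and O(verify_transcript) is already established, so O(not mute_channel).
The contrapositive of premise 9 (O(reject_disclosure → mute_channel)) is O(not mute_channel → not reject_disclosure), and O(not mute_channel) is already established, so O(not reject_disclosure).
With premise 5, O(not reject_disclosure → unfreeze_account), the K-axiom yields O(unfreeze_account).
Premise 1 is O(not inform_patent → not unfreeze_account); contrapositively O(unfreeze_account → inform_patent). Since O(unfreeze_account) holds, K gives O(inform_patent).
So O(inform_patent) holds — inform_patent is obligatory. None of the other listed options is made obligatory by any chain of premises.

inform_patent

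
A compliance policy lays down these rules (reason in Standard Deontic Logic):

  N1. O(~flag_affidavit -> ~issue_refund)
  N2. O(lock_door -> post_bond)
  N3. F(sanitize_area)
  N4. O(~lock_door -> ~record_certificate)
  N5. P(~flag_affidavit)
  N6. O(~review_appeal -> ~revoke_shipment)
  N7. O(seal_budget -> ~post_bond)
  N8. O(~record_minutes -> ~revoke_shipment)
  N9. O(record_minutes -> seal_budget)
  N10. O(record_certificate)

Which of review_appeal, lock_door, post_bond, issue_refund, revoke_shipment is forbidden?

From premise 10 we have O(record_certificate).
Premise 4, O(~lock_door -> ~record_certificate), contraposes to O(record_certificate -> lock_door); with O(record_certificate) we get O(lock_door).
From O(lock_door) and premise 2, O(lock_door -> post_bond), we obtain O(post_bond).
The contrapositive of premise 7 (O(seal_budget -> ~post_bond)) is O(post_bond -> ~seal_budget), and O(post_bond) is already established, so O(~seal_budget).
The contrapositive of premise 9 (O(record_minutes -> seal_budget)) is O(~seal_budget -> ~record_minutes), and O(~seal_budget) is already established, so O(~record_minutes).
From O(~record_minutes) and premise 8, O(~record_minutes -> ~revoke_shipment), we obtain O(~revoke_shipment).
So O(~revoke_shipment) holds, i.e. revoke_shipment is forbidden. None of the other listed options is forbidden under the premises.

revoke_shipment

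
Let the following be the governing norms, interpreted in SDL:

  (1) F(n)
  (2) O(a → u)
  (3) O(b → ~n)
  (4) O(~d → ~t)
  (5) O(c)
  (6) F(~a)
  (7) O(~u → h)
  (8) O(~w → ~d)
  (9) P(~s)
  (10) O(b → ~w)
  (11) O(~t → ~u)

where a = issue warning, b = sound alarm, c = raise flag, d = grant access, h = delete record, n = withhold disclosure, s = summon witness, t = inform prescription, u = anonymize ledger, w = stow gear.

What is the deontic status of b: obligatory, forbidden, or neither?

Forbidden

Premise 6 is F(~a), i.e. O(a).
Applying K to premise 2 (O(a → u)) and O(a) yields O(u).
Premise 11, O(~t → ~u), contraposes to O(u → t); with O(u) we get O(t).
Premise 4 is O(~d → ~t); contrapositively O(t → d). Since O(t) holds, K gives O(d).
Premise 8 is O(~w → ~d); contrapositively O(d → w). Since O(d) holds, K gives O(w).
Premise 10 is O(b → ~w); contrapositively O(w → ~b). Since O(w) holds, K gives O(~b).
Premises 1, 3, 5, 7, 9 do not contribute to this derivation.
Thus O(~b), which is F(b): b is forbidden.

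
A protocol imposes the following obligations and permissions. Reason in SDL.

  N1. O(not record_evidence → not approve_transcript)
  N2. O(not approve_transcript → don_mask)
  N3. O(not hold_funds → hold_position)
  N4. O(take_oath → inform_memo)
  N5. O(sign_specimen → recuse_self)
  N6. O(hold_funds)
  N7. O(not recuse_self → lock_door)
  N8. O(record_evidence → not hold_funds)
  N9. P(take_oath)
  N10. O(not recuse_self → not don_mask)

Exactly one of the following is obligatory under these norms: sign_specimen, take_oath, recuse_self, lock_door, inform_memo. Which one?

From premise 6 we have O(hold_funds).
Premise 8 is O(record_evidence → not hold_funds); contrapositively O(hold_funds → not record_evidence). Since O(hold_funds) holds, K gives O(not record_evidence).
With premise 1, O(not record_evidence → not approve_transcript), the K-axiom yields O(not approve_transcript).
Applying K to premise 2 (O(not approve_transcript → don_mask)) and O(not approve_transcript) yields O(don_mask).
The contrapositive of premise 10 (O(not recuse_self → not don_mask)) is O(don_mask → recuse_self), and O(don_mask) is already established, so O(recuse_self).
So O(recuse_self) holds — recuse_self is obligatory. None of the other listed options is made obligatory by any chain of premises.

recuse_self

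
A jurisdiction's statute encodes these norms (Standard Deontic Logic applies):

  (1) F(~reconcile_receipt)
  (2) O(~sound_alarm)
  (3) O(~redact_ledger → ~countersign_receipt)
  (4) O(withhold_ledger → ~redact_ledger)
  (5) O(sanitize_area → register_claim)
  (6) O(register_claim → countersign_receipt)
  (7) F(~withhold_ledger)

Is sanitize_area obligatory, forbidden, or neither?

Premise 7, F(~withhold_ledger), is equivalent to O(withhold_ledger).
From O(withhold_ledger) and premise 4, O(withhold_ledger → ~redact_ledger), we obtain O(~redact_ledger).
From O(~redact_ledger) and premise 3, O(~redact_ledger → ~countersign_receipt), we obtain O(~countersign_receipt).
Premise 6, O(register_claim → countersign_receipt), contraposes to O(~countersign_receipt → ~register_claim); with O(~countersign_receipt) we get O(~register_claim).
Premise 5 is O(sanitize_area → register_claim); contrapositively O(~register_claim → ~sanitize_area). Since O(~register_claim) holds, K gives O(~sanitize_area).
Premises 1, 2 do not contribute to this derivation.
Thus O(~sanitize_area), which is F(sanitize_area): sanitize_area is forbidden.

Forbidden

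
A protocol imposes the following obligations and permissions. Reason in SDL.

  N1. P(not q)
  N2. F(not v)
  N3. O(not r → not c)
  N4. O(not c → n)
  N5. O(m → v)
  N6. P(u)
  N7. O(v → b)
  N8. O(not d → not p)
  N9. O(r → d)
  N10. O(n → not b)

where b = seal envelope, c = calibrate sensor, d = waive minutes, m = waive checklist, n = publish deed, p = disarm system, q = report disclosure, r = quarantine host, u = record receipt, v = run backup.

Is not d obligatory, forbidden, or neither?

Premise 2, F(not v), is equivalent to O(v).
From O(v) and premise 7, O(v → b), we obtain O(b).
Premise 10, O(n → not b), contraposes to O(b → not n); with O(b) we get O(not n).
Premise 4, O(not c → n), contraposes to O(not n → c); with O(not n) we get O(c).
The contrapositive of premise 3 (O(not r → not c)) is O(c → r), and O(c) is already established, so O(r).
From O(r) and premise 9, O(r → d), we obtain O(d).
Premises 1, 5, 6, 8 do not contribute to this derivation.
Thus O(d), which is F(not d): not d is forbidden.

Forbidden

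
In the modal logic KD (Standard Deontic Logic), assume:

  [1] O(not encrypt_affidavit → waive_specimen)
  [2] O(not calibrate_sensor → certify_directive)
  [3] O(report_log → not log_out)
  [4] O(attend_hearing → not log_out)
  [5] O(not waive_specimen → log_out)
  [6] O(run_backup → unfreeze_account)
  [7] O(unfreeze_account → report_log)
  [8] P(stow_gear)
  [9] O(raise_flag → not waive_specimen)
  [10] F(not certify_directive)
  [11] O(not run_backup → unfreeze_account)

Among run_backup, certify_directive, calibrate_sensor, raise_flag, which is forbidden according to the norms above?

By case analysis on run_backup: premise 6 gives O(run_backup → unfreeze_account) and premise 11 gives O(not run_backup → unfreeze_account), so O(unfreeze_account) either way.
With premise 7, O(unfreeze_account → report_log), the K-axiom yields O(report_log).
Applying K to premise 3 (O(report_log → not log_out)) and O(report_log) yields O(not log_out).
The contrapositive of premise 5 (O(not waive_specimen → log_out)) is O(not log_out → waive_specimen), and O(not log_out) is already established, so O(waive_specimen).
Premise 9, O(raise_flag → not waive_specimen), contraposes to O(waive_specimen → not raise_flag); with O(waive_specimen) we get O(not raise_flag).
So O(not raise_flag) holds, i.e. raise_flag is forbidden. None of the other listed options is forbidden under the premises.

raise_flag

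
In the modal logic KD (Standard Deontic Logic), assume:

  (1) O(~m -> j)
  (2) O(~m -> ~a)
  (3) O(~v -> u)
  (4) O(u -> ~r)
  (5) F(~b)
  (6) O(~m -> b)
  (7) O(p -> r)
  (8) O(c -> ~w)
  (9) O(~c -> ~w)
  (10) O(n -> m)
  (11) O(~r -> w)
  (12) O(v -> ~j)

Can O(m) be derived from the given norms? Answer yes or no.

Yes

Premises 9 and 8 are O(~c -> ~w) and O(c -> ~w); every ideal world satisfies ~c or c, so in either case ~w holds — hence O(~w).
Premise 11, O(~r -> w), contraposes to O(~w -> r); with O(~w) we get O(r).
Premise 4 is O(u -> ~r); contrapositively O(r -> ~u). Since O(r) holds, K gives O(~u).
The contrapositive of premise 3 (O(~v -> u)) is O(~u -> v), and O(~u) is already established, so O(v).
From O(v) and premise 12, O(v -> ~j), we obtain O(~j).
Premise 1 is O(~m -> j); contrapositively O(~j -> m). Since O(~j) holds, K gives O(m).
Premises 2, 5, 6, 7, 10 do not contribute to this derivation.
So O(m) follows.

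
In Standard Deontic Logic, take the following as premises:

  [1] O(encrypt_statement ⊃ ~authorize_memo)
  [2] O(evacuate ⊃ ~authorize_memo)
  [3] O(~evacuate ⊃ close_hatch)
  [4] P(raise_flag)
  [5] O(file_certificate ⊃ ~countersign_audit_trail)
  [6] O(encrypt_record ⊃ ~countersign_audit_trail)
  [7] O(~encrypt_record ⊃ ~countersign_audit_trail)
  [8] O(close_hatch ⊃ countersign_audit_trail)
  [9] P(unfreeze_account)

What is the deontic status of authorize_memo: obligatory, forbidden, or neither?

Forbidden

Premises 7 and 6 are O(~encrypt_record ⊃ ~countersign_audit_trail) and O(encrypt_record ⊃ ~countersign_audit_trail); every ideal world satisfies ~encrypt_record or encrypt_record, so in either case ~countersign_audit_trail holds — hence O(~countersign_audit_trail).
Premise 8, O(close_hatch ⊃ countersign_audit_trail), contraposes to O(~countersign_audit_trail ⊃ ~close_hatch); with O(~countersign_audit_trail) we get O(~close_hatch).
Premise 3 is O(~evacuate ⊃ close_hatch); contrapositively O(~close_hatch ⊃ evacuate). Since O(~close_hatch) holds, K gives O(evacuate).
With premise 2, O(evacuate ⊃ ~authorize_memo), the K-axiom yields O(~authorize_memo).
Premises 1, 4, 5, 9 do not contribute to this derivation.
Thus O(~authorize_memo), which is F(authorize_memo): authorize_memo is forbidden.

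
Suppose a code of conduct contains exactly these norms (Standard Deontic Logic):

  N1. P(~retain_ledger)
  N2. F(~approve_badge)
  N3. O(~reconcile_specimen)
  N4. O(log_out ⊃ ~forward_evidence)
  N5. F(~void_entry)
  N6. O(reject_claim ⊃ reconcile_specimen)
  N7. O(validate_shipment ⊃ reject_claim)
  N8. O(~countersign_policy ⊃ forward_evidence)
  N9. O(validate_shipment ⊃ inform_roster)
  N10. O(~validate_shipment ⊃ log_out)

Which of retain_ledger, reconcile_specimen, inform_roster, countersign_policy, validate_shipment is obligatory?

Premise 3 states O(~reconcile_specimen) outright.
Premise 6, O(reject_claim ⊃ reconcile_specimen), contraposes to O(~reconcile_specimen ⊃ ~reject_claim); with O(~reconcile_specimen) we get O(~reject_claim).
The contrapositive of premise 7 (O(validate_shipment ⊃ reject_claim)) is O(~reject_claim ⊃ ~validate_shipment), and O(~reject_claim) is already established, so O(~validate_shipment).
From O(~validate_shipment) and premise 10, O(~validate_shipment ⊃ log_out), we obtain O(log_out).
Applying K to premise 4 (O(log_out ⊃ ~forward_evidence)) and O(log_out) yields O(~forward_evidence).
Premise 8, O(~countersign_policy ⊃ forward_evidence), contraposes to O(~forward_evidence ⊃ countersign_policy); with O(~forward_evidence) we get O(countersign_policy).
So O(countersign_policy) holds — countersign_policy is obligatory. None of the other listed options is made obligatory by any chain of premises.

countersign_policy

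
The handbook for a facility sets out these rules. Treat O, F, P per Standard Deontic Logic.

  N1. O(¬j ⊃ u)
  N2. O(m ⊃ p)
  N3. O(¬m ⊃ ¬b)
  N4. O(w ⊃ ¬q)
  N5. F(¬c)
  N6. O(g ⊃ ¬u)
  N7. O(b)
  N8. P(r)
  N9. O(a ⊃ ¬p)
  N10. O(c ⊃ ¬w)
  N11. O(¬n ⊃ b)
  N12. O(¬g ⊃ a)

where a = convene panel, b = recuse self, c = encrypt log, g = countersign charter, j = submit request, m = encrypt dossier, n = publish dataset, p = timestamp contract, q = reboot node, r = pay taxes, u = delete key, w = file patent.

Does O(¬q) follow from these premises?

Premise 4 is O(w ⊃ ¬q), but O(w) is not derivable from the premises, so it does not yield O(¬q).
No other premise forces O(¬q). An ideal world satisfying every premise can still have ¬q false, so O(¬q) is not derivable.

No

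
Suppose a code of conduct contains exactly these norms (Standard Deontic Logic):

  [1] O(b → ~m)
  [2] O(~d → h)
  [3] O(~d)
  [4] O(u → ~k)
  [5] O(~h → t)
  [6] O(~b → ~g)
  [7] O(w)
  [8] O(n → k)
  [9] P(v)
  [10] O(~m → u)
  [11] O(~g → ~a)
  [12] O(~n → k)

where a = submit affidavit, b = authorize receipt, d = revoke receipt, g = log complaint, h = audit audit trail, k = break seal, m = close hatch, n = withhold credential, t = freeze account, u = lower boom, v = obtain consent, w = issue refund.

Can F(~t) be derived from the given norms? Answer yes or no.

Premise 5 is O(~h → t), but O(~h) is not derivable from the premises, so it does not yield O(t).
No other premise forces O(t). An ideal world satisfying every premise can still have ~t true, so F(~t) is not derivable.

No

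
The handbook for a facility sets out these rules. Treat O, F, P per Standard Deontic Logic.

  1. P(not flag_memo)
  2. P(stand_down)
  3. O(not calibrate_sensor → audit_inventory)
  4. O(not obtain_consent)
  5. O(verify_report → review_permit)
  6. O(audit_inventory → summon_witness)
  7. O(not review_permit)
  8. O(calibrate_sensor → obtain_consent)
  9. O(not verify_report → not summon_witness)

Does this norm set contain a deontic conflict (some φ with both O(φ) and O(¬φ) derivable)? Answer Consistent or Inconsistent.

Premise 4 gives O(not obtain_consent).
The contrapositive of premise 8 (O(calibrate_sensor → obtain_consent)) is O(not obtain_consent → not calibrate_sensor), and O(not obtain_consent) is already established, so O(not calibrate_sensor).
With premise 3, O(not calibrate_sensor → audit_inventory), the K-axiom yields O(audit_inventory).
Premise 6 is O(audit_inventory → summon_witness); since O(audit_inventory), deontic closure gives O(summon_witness).
Premise 9, O(not verify_report → not summon_witness), contraposes to O(summon_witness → verify_report); with O(summon_witness) we get O(verify_report).
Premise 5 is O(verify_report → review_permit); since O(verify_report), deontic closure gives O(review_permit).
But premise 7 directly asserts O(not review_permit).
We now have both O(review_permit) and O(not review_permit) — review_permit is simultaneously obligatory and forbidden, violating the D-axiom.

Inconsistent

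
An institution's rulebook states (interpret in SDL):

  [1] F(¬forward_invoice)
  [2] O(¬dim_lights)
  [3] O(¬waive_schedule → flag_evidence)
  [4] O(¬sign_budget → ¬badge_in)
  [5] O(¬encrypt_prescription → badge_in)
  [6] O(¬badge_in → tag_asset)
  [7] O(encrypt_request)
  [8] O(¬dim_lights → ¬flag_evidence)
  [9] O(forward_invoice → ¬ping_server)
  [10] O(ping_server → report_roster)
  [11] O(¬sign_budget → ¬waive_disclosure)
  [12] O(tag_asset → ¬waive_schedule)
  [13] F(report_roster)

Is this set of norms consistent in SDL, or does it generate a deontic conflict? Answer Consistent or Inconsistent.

Premise 10 is O(ping_server → report_roster), but O(ping_server) is not derivable from the premises, so it does not yield O(report_roster).
So O(report_roster) is not derivable, and the apparent clash with O(¬report_roster) does not arise.
A world satisfying every obligation exists (e.g. badge_in=true, dim_lights=false, encrypt_prescription=false, encrypt_request=true, flag_evidence=false, forward_invoice=true, ping_server=false, report_roster=false, sign_budget=true, tag_asset=false, waive_disclosure=false, waive_schedule=true); no atom is both obligatory and forbidden, so the set is consistent.

Consistent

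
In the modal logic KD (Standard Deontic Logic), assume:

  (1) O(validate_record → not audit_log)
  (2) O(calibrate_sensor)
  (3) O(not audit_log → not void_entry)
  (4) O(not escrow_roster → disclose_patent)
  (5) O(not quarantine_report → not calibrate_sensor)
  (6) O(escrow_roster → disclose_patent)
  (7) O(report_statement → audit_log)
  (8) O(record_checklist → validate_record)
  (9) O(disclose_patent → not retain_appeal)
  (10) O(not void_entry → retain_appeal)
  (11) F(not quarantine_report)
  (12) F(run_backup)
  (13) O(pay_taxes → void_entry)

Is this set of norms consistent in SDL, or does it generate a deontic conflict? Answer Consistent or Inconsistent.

Premise 5 is O(not quarantine_report → not calibrate_sensor), but O(not quarantine_report) is not derivable from the premises, so it does not yield O(not calibrate_sensor).
So O(not calibrate_sensor) is not derivable, and the apparent clash with O(calibrate_sensor) does not arise.
A world satisfying every obligation exists (e.g. audit_log=true, calibrate_sensor=true, disclose_patent=true, escrow_roster=false, pay_taxes=false, quarantine_report=true, record_checklist=false, report_statement=false, retain_appeal=false, run_backup=false, validate_record=false, void_entry=true); no atom is both obligatory and forbidden, so the set is consistent.

Consistent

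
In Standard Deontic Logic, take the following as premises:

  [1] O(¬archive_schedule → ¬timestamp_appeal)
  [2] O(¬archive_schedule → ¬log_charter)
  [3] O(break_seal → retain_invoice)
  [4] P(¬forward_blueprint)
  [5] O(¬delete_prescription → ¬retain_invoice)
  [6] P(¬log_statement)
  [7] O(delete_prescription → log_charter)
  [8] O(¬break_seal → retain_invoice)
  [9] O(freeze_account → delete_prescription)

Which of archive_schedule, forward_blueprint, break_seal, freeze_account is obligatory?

By case analysis on break_seal: premise 3 gives O(break_seal → retain_invoice) and premise 8 gives O(¬break_seal → retain_invoice), so O(retain_invoice) either way.
Premise 5, O(¬delete_prescription → ¬retain_invoice), contraposes to O(retain_invoice → delete_prescription); with O(retain_invoice) we get O(delete_prescription).
Applying K to premise 7 (O(delete_prescription → log_charter)) and O(delete_prescription) yields O(log_charter).
Premise 2, O(¬archive_schedule → ¬log_charter), contraposes to O(log_charter → archive_schedule); with O(log_charter) we get O(archive_schedule).
So O(archive_schedule) holds — archive_schedule is obligatory. None of the other listed options is made obligatory by any chain of premises.

archive_schedule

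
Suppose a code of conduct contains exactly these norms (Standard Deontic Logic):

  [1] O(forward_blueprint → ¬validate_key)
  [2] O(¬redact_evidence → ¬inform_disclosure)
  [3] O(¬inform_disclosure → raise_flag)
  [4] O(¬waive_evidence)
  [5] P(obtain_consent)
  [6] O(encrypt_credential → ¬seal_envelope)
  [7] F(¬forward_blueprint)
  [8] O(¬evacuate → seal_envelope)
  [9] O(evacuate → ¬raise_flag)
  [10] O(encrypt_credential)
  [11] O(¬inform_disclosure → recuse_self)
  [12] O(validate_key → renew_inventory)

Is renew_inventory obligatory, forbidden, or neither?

Premise 12 is O(validate_key → renew_inventory), but O(validate_key) is not derivable from the premises, so it does not yield O(renew_inventory).
No premise or chain of K-axiom applications forces O(renew_inventory), and none forces O(¬renew_inventory). So renew_inventory is neither obligatory nor forbidden under these norms.

Neither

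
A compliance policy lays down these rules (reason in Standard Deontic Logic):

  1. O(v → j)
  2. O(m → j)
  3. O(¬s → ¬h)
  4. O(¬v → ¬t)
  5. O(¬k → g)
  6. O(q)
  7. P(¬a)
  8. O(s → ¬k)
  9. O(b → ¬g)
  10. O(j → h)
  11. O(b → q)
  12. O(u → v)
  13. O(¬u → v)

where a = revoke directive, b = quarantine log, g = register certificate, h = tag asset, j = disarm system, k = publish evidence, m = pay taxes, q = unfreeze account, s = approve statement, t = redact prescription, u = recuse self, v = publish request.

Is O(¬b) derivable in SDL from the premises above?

Premises 13 and 12 cover both cases: O(¬u → v) and O(u → v). Since ¬u ∨ u is a tautology, O(v) follows.
Premise 1 is O(v → j); since O(v), deontic closure gives O(j).
Premise 10 is O(j → h); since O(j), deontic closure gives O(h).
The contrapositive of premise 3 (O(¬s → ¬h)) is O(h → s), and O(h) is already established, so O(s).
From O(s) and premise 8, O(s → ¬k), we obtain O(¬k).
Applying K to premise 5 (O(¬k → g)) and O(¬k) yields O(g).
Premise 9 is O(b → ¬g); contrapositively O(g → ¬b). Since O(g) holds, K gives O(¬b).
Premises 2, 4, 6, 7, 11 do not contribute to this derivation.
So O(¬b) follows.

Yes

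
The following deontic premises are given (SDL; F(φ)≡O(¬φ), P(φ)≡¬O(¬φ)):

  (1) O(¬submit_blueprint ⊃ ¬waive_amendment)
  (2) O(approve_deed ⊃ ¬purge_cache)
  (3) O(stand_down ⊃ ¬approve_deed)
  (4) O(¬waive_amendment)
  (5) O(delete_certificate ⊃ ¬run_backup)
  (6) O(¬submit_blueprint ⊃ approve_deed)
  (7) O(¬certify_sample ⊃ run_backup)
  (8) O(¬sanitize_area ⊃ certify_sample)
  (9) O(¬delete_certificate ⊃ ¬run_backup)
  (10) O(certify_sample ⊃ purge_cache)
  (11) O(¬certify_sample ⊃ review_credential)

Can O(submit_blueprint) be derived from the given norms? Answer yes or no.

By case analysis on delete_certificate: premise 5 gives O(delete_certificate ⊃ ¬run_backup) and premise 9 gives O(¬delete_certificate ⊃ ¬run_backup), so O(¬run_backup) either way.
The contrapositive of premise 7 (O(¬certify_sample ⊃ run_backup)) is O(¬run_backup ⊃ certify_sample), and O(¬run_backup) is already established, so O(certify_sample).
Applying K to premise 10 (O(certify_sample ⊃ purge_cache)) and O(certify_sample) yields O(purge_cache).
Premise 2 is O(approve_deed ⊃ ¬purge_cache); contrapositively O(purge_cache ⊃ ¬approve_deed). Since O(purge_cache) holds, K gives O(¬approve_deed).
Premise 6, O(¬submit_blueprint ⊃ approve_deed), contraposes to O(¬approve_deed ⊃ submit_blueprint); with O(¬approve_deed) we get O(submit_blueprint).
Premises 1, 3, 4, 8, 11 do not contribute to this derivation.
So O(submit_blueprint) follows.

Yes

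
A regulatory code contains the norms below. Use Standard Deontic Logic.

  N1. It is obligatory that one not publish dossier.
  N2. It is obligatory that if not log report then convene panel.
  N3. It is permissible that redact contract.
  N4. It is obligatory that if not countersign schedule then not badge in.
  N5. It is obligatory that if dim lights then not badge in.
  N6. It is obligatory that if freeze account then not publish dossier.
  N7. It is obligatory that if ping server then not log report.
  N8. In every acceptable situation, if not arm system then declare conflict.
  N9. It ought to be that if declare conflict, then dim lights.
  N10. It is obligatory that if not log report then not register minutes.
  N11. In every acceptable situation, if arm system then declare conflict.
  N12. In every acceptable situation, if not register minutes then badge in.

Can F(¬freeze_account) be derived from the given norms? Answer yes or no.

Premise 6 is O(freeze_account → ¬publish_dossier); even if O(¬publish_dossier) held, inferring O(freeze_account) would be affirming the consequent — invalid.
No other premise forces O(freeze_account). An ideal world satisfying every premise can still have ¬freeze_account true, so F(¬freeze_account) is not derivable.

No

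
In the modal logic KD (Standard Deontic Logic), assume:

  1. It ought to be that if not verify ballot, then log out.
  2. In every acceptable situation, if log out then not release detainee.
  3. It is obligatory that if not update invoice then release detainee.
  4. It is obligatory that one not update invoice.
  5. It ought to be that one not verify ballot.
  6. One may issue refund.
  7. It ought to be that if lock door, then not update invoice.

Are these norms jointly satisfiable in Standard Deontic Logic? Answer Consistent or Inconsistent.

Premise 4 states O(¬update_invoice) outright.
With premise 3, O(¬update_invoice → release_detainee), the K-axiom yields O(release_detainee).
Premise 2, O(log_out → ¬release_detainee), contraposes to O(release_detainee → ¬log_out); with O(release_detainee) we get O(¬log_out).
The contrapositive of premise 1 (O(¬verify_ballot → log_out)) is O(¬log_out → verify_ballot), and O(¬log_out) is already established, so O(verify_ballot).
Yet premise 5 states O(¬verify_ballot).
We now have both O(verify_ballot) and O(¬verify_ballot) — verify_ballot is simultaneously obligatory and forbidden, violating the D-axiom.

Inconsistent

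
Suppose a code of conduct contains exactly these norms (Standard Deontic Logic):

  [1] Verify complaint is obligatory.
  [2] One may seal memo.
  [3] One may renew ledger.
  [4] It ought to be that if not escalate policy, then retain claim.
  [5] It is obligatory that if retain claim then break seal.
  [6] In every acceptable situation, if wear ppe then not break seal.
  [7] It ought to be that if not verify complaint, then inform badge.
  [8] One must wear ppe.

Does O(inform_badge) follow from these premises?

No

Premise 7 is O(¬verify_complaint → inform_badge), but O(¬verify_complaint) is not derivable from the premises, so it does not yield O(inform_badge).
No other premise forces O(inform_badge). An ideal world satisfying every premise can still have inform_badge false, so O(inform_badge) is not derivable.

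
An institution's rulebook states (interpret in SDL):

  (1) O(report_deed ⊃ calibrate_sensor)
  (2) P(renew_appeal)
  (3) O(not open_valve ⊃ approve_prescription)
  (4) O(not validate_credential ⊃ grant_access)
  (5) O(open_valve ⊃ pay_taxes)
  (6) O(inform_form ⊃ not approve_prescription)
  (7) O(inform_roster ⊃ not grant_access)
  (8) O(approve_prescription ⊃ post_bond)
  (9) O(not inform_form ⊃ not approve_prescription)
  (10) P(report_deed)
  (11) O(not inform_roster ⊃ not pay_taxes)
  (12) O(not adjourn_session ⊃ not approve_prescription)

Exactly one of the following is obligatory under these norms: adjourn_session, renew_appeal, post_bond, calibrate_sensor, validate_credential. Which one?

validate_credential

Premises 9 and 6 are O(not inform_form ⊃ not approve_prescription) and O(inform_form ⊃ not approve_prescription); every ideal world satisfies not inform_form or inform_form, so in either case not approve_prescription holds — hence O(not approve_prescription).
Premise 3, O(not open_valve ⊃ approve_prescription), contraposes to O(not approve_prescription ⊃ open_valve); with O(not approve_prescription) we get O(open_valve).
Premise 5 is O(open_valve ⊃ pay_taxes); since O(open_valve), deontic closure gives O(pay_taxes).
Premise 11, O(not inform_roster ⊃ not pay_taxes), contraposes to O(pay_taxes ⊃ inform_roster); with O(pay_taxes) we get O(inform_roster).
Premise 7 is O(inform_roster ⊃ not grant_access); since O(inform_roster), deontic closure gives O(not grant_access).
The contrapositive of premise 4 (O(not validate_credential ⊃ grant_access)) is O(not grant_access ⊃ validate_credential), and O(not grant_access) is already established, so O(validate_credential).
So O(validate_credential) holds — validate_credential is obligatory. None of the other listed options is made obligatory by any chain of premises.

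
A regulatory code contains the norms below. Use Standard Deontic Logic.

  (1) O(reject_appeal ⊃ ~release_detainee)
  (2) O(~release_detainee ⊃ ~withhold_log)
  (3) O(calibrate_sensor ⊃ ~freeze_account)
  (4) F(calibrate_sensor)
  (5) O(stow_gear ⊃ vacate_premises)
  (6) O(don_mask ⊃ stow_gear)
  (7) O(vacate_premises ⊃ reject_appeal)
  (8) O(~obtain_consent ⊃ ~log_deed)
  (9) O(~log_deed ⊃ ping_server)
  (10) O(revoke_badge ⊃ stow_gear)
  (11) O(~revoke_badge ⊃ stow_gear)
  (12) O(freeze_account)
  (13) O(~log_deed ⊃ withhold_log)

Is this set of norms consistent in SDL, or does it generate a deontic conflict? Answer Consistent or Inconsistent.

Consistent

Premise 3 is O(calibrate_sensor ⊃ ~freeze_account), but O(calibrate_sensor) is not derivable from the premises, so it does not yield O(~freeze_account).
So O(~freeze_account) is not derivable, and the apparent clash with O(freeze_account) does not arise.
A world satisfying every obligation exists (e.g. calibrate_sensor=false, don_mask=false, freeze_account=true, log_deed=true, obtain_consent=true, ping_server=false, reject_appeal=true, release_detainee=false, revoke_badge=false, stow_gear=true, vacate_premises=true, withhold_log=false); no atom is both obligatory and forbidden, so the set is consistent.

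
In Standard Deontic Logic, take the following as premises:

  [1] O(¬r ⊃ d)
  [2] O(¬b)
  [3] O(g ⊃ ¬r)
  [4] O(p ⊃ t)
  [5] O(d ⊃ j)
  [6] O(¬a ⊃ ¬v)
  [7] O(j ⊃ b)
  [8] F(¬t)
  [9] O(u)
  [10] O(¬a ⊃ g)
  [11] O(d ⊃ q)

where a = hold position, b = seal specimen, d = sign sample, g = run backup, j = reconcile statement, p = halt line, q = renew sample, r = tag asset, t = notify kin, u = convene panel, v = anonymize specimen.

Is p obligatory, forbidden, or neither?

Neither

Premise 4 is O(p ⊃ t); even if O(t) held, inferring O(p) would be affirming the consequent — invalid.
No premise or chain of K-axiom applications forces O(p), and none forces O(¬p). So p is neither obligatory nor forbidden under these norms.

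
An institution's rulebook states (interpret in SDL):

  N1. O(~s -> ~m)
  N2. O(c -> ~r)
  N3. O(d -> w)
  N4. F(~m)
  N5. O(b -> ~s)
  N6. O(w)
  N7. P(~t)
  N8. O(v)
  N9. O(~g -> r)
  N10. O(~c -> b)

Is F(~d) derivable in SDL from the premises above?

No

Premise 3 is O(d -> w); even if O(w) held, inferring O(d) would be affirming the consequent — invalid.
No other premise forces O(d). An ideal world satisfying every premise can still have ~d true, so F(~d) is not derivable.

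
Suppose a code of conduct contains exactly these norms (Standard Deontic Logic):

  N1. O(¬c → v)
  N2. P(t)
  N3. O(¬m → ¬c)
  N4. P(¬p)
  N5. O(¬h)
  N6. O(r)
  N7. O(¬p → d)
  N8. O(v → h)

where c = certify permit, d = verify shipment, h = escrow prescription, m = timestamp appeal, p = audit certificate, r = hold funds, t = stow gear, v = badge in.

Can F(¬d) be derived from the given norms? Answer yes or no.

No

Premise 7 is O(¬p → d), but O(¬p) is not derivable from the premises (the permission P(¬p) asserts only ¬O(p), not O(¬p)), so it does not yield O(d).
No other premise forces O(d). An ideal world satisfying every premise can still have ¬d true, so F(¬d) is not derivable.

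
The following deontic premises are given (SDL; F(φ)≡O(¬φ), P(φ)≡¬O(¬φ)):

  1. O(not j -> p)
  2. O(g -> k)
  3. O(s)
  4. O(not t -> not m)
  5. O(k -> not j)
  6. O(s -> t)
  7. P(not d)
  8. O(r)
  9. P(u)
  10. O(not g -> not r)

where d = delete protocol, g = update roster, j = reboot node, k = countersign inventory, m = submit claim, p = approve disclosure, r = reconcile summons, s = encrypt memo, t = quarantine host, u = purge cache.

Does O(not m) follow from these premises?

Premise 4 is O(not t -> not m), but O(not t) is not derivable from the premises, so it does not yield O(not m).
No other premise forces O(not m). An ideal world satisfying every premise can still have not m false, so O(not m) is not derivable.

No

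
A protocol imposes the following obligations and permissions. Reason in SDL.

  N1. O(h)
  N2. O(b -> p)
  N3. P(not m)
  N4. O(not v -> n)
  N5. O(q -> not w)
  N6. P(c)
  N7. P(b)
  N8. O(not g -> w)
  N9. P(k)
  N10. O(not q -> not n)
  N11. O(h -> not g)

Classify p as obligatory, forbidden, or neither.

Neither

Premise 2 is O(b -> p), but O(b) is not derivable from the premises (the permission P(b) asserts only not O(not b), not O(b)), so it does not yield O(p).
No premise or chain of K-axiom applications forces O(p), and none forces O(not p). So p is neither obligatory nor forbidden under these norms.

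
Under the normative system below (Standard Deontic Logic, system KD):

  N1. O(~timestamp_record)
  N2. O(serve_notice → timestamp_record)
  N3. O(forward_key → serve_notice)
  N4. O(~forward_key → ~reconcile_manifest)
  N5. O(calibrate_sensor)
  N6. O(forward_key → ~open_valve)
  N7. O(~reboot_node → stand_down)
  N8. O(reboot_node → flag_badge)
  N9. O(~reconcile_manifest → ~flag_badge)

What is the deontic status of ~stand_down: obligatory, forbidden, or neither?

Forbidden

Premise 1 states O(~timestamp_record) outright.
Premise 2, O(serve_notice → timestamp_record), contraposes to O(~timestamp_record → ~serve_notice); with O(~timestamp_record) we get O(~serve_notice).
The contrapositive of premise 3 (O(forward_key → serve_notice)) is O(~serve_notice → ~forward_key), and O(~serve_notice) is already established, so O(~forward_key).
From O(~forward_key) and premise 4, O(~forward_key → ~reconcile_manifest), we obtain O(~reconcile_manifest).
Premise 9 is O(~reconcile_manifest → ~flag_badge); since O(~reconcile_manifest), deontic closure gives O(~flag_badge).
Premise 8, O(reboot_node → flag_badge), contraposes to O(~flag_badge → ~reboot_node); with O(~flag_badge) we get O(~reboot_node).
From O(~reboot_node) and premise 7, O(~reboot_node → stand_down), we obtain O(stand_down).
Premises 5, 6 do not contribute to this derivation.
Thus O(stand_down), which is F(~stand_down): ~stand_down is forbidden.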